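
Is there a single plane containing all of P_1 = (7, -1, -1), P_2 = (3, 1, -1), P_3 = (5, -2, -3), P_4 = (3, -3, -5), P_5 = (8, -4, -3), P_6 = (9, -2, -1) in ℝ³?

No

The plane through P_1, P_2, P_3 has normal n = P_1P_2 × P_1P_3 = (-4, -8, 8) and equation n·P = -28.
Checking the remaining points: n·P_4 = -28, n·P_5 = -24, n·P_6 = -28.
Since n·P_5 = -24 ≠ -28, P_5 is off the plane and the points are not all coplanar.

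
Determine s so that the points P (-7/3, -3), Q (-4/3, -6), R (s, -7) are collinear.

-1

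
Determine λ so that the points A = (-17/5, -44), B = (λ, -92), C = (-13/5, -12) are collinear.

-23/5

The three points are collinear iff det[AB; AC] = 0.
This determinant is linear in λ: (32)λ + (736/5) = 0, so λ = -23/5.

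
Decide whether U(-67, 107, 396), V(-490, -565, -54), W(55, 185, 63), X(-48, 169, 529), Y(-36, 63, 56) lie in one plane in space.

The plane through U, V, W has normal n = UV × UW = (258876, -195759, 48990) and equation n·P = -18890865.
Checking the remaining points: n·X = -19593609, n·Y = -18908913.
Since n·X = -19593609 ≠ -18890865, X is off the plane and the points are not all coplanar.

No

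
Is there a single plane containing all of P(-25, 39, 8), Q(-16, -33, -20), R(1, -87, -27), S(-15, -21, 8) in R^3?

The four points are coplanar iff the 3×3 determinant with rows PQ, PR, PS is zero.
Rows: (9, -72, -28), (26, -126, -35), (10, -60, 0).
Expanding along the first row: (9)(-2100) − (-72)(350) + (-28)(-300) = 14700.
Nonzero ⇒ not coplanar.

No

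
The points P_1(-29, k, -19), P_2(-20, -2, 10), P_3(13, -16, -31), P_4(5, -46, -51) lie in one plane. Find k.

The points are coplanar iff P_1P_2 · (P_1P_3 × P_1P_4) = 0.
Expanding, this is linear in k: (-988)k + (-42484) = 0.
So k = -43.

-43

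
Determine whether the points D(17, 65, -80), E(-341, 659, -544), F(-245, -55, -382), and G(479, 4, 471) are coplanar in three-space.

The four points are coplanar iff the 3×3 determinant with rows DE, DF, DG is zero.
Rows: (-358, 594, -464), (-262, -120, -302), (462, -61, 551).
Expanding along the first row: (-358)(-84542) − (594)(-4838) + (-464)(71422) = 0.
Zero determinant ⇒ coplanar.

Yes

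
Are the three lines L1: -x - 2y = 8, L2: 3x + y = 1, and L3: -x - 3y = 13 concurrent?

Intersecting L1 and L2: solving the 2×2 system gives (x, y) = (2, -5).
Substitute into L3: (-1)(2) + (-3)(-5) = 13.
This equals 13, so (2, -5) lies on all three lines and they are concurrent.

Yes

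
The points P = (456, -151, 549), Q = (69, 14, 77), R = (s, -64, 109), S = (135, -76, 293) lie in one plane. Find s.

Normal to plane PQS: n = (-6840, 52440, 23940); plane equation n·X = 2105580.
Requiring n·R = 2105580: (-6840)s + (-746700) = 2105580.
So s = -417.

-417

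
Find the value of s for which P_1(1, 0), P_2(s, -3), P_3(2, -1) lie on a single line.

The three points are collinear iff det[P_1P_2; P_1P_3] = 0.
This determinant is linear in s: (-1)s + (4) = 0, so s = 4.

4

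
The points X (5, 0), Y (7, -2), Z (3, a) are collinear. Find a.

2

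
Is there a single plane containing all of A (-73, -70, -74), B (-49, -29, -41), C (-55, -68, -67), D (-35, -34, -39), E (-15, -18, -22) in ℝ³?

The plane through A, B, C has normal n = AB × AC = (221, 426, -690) and equation n·P = 5107.
Checking the remaining points: n·D = 4691, n·E = 4197.
Since n·D = 4691 ≠ 5107, D is off the plane and the points are not all coplanar.

No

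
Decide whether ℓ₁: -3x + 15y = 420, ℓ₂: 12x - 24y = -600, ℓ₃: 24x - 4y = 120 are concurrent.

Yes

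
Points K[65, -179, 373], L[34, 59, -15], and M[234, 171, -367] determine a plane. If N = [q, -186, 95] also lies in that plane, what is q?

865/2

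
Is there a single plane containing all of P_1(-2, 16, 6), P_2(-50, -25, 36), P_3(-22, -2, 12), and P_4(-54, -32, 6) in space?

A normal to the plane through P_1, P_2, P_3 is n = P_1P_2 × P_1P_3 = (294, -312, 44).
The plane has equation n·P = -5316. For P_4: n·P_4 = -5628.
-5628 ≠ -5316, so P_4 is off the plane.

No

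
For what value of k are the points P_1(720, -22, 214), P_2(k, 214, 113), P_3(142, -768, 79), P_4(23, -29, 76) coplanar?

Normal to plane P_1P_3P_4: n = (102003, 14331, -515916); plane equation n·P = -37279146.
Requiring n·P_2 = -37279146: (102003)k + (-55231674) = -37279146.
So k = 176.

176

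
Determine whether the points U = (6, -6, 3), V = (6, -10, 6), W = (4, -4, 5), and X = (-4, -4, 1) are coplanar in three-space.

No

With U as base: UV = (0, -4, 3), UW = (-2, 2, 2), UX = (-10, 2, -2).
UW × UX = (-8, -24, 16).
UV · (UW × UX) = 144.
Since 144 ≠ 0, the four points are not coplanar.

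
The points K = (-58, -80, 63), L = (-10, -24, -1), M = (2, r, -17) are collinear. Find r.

Direction KL = (48, 56, -64). From the x-coordinate of M, the parameter along the line is τ = (2 − (-58))/48 = 5/4.
Then r = (-80) + 5/4·(56) = -10.

-10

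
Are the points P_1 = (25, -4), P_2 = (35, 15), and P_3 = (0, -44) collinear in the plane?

P_1P_2 = (10, 19), P_1P_3 = (-25, -40).
det[P_1P_2; P_1P_3] = (10)(-40) − (19)(-25) = 75.
The determinant is nonzero, so they are not collinear.

No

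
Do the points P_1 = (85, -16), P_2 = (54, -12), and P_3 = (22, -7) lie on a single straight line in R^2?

P_1P_2 = (-31, 4), P_1P_3 = (-63, 9).
Twice the signed area of △P_1P_2P_3 is (-31)(9) − (4)(-63) = -27.
The area is nonzero, so the three points are not collinear.

No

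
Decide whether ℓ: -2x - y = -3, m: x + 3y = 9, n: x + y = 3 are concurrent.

Yes

The three lines meet at one point iff the augmented coefficient matrix [aᵢ bᵢ cᵢ] has rank < 3, i.e. its determinant vanishes.
Here the determinant is 0.
It vanishes, so the lines are concurrent at (0, 3).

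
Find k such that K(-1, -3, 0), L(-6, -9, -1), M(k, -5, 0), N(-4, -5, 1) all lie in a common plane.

-3

Normal to plane KLN: n = (-8, 8, -8); plane equation n·P = -16.
Requiring n·M = -16: (-8)k + (-40) = -16.
So k = -3.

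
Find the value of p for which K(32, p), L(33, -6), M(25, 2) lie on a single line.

-5

Collinearity: (K − L) must be parallel to (M − L) = (-8, 8).
Cross-multiplying the components: (p − (-6))·(-8) = (-1)·(8).
Solving gives p = -5.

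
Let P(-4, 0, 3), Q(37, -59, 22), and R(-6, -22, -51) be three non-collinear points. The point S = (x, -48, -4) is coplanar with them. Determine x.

23

Coplanarity requires PQ · (PR × PS) = 0.
PQ = (41, -59, 19), PR = (-2, -22, -54); the triple product is linear in x with coefficient 3604 and constant term -82892.
Setting it to zero: x = 23.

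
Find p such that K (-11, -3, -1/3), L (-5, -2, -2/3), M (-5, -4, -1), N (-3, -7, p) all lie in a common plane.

The points are coplanar iff KL · (KM × KN) = 0.
Expanding, this is linear in p: (-12)p + (-20) = 0.
So p = -5/3.

-5/3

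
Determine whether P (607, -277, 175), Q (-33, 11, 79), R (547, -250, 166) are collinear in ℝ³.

PQ = (-640, 288, -96), PR = (-60, 27, -9).
Each component of PR is 3/32 times the corresponding component of PQ, so PR = 3/32·PQ and the points are collinear.

Yes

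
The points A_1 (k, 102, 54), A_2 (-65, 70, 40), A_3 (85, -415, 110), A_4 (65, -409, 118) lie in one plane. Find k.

-113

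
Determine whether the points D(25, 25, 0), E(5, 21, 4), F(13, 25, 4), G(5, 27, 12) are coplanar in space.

A normal to the plane through D, E, F is n = DE × DF = (-16, 32, -48).
The plane has equation n·P = 400. For G: n·G = 208.
208 ≠ 400, so G is off the plane.

No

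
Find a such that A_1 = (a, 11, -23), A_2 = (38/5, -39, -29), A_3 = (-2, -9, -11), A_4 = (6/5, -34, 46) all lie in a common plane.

-34/5

The points are coplanar iff A_1A_2 · (A_1A_3 × A_1A_4) = 0.
Expanding, this is linear in a: (-2160)a + (-14688) = 0.
So a = -34/5.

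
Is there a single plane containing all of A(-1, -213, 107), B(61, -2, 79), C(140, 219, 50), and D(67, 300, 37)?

The four points are coplanar iff the 3×3 determinant with rows AB, AC, AD is zero.
Rows: (62, 211, -28), (141, 432, -57), (68, 513, -70).
Expanding along the first row: (62)(-999) − (211)(-5994) + (-28)(42957) = 0.
Zero determinant ⇒ coplanar.

Yes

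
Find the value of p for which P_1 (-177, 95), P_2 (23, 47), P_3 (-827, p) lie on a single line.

251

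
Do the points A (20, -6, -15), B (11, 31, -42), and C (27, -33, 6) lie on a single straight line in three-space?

No

AB = (-9, 37, -27), AC = (7, -27, 21).
Comparing components 2 and 3: (37)(21) − (-27)(-27) = 48 ≠ 0, so AB and AC are not parallel and the points are not collinear.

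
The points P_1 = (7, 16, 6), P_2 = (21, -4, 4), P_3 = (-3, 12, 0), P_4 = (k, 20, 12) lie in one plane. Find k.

Normal to plane P_1P_2P_3: n = (112, 104, -256); plane equation n·P = 912.
Requiring n·P_4 = 912: (112)k + (-992) = 912.
So k = 17.

17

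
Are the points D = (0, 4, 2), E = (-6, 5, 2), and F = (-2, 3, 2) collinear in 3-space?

DE = (-6, 1, 0), DF = (-2, -1, 0).
DE × DF = (0, 0, 8).
The cross product is nonzero, so the points do not lie on one line.

No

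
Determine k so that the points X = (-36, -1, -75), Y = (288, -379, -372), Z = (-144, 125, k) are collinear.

24

Collinearity requires XY × XZ = 0; each component is linear in k.
The x-component gives (-378)k + (9072) = 0, so k = 24.
The remaining components then also vanish.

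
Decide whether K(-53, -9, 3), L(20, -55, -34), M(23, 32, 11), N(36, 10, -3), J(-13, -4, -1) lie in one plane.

No

The plane through K, L, M has normal n = KL × KM = (1149, -3396, 6489) and equation n·P = -10866.
Checking the remaining points: n·N = -12063, n·J = -7842.
Since n·N = -12063 ≠ -10866, N is off the plane and the points are not all coplanar.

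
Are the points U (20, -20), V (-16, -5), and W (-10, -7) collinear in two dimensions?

UV = (-36, 15), UW = (-30, 13).
If collinear, UW would be a scalar multiple of UV. But (-36)·(13) ≠ (15)·(-30) (difference -18), so they are not parallel; the points are not collinear.

No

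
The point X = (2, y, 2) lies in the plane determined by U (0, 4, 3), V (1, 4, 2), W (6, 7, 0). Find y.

5

A normal to the plane is n = UV × UW = (3, -3, 3).
X lies in the plane iff n · UX = 0.
This gives (-3)y + (15) = 0, so y = 5.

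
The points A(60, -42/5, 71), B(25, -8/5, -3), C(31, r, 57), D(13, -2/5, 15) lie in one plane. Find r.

-4

Normal to plane ABD: n = (1056/5, 1518, 198/5); plane equation n·P = 13662/5.
Requiring n·C = 13662/5: (1518)r + (44022/5) = 13662/5.
So r = -4.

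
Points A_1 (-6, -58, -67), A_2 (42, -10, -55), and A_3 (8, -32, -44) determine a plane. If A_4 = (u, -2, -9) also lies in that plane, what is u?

18

Coplanarity requires A_1A_2 · (A_1A_3 × A_1A_4) = 0.
A_1A_2 = (48, 48, 12), A_1A_3 = (14, 26, 23); the triple product is linear in u with coefficient 792 and constant term -14256.
Setting it to zero: u = 18.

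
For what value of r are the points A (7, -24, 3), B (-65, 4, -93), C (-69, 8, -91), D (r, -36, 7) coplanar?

23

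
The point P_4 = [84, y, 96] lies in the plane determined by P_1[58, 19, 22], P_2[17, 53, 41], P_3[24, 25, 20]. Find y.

105

The plane through P_1, P_2, P_3 has equation −182x − 728y + 910z = -4368.
Substituting P_4: (-728)y + (72072) = -4368, so y = 105.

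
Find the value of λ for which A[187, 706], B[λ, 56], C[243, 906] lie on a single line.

The three points are collinear iff det[AB; AC] = 0.
This determinant is linear in λ: (200)λ + (-1000) = 0, so λ = 5.

5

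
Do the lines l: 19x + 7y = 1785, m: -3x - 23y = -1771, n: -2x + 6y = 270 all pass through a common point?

No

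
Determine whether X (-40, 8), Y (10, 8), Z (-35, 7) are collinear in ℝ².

No

XY = (50, 0), XZ = (5, -1).
If collinear, XZ would be a scalar multiple of XY. But (50)·(-1) ≠ (0)·(5) (difference -50), so they are not parallel; the points are not collinear.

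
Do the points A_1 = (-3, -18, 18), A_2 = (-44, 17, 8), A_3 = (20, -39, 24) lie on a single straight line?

No

A_1A_2 = (-41, 35, -10), A_1A_3 = (23, -21, 6).
A_1A_2 × A_1A_3 = (0, 16, 56).
The cross product is nonzero, so the points do not lie on one line.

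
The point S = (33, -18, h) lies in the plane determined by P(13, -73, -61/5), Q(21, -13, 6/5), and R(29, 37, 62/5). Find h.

2/5

The plane through P, Q, R has equation 2x + (88/5)y − 80z = -1414/5.
Substituting S: (-80)h + (-1254/5) = -1414/5, so h = 2/5.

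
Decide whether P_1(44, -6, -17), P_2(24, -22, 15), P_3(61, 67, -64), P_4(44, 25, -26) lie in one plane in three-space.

No

With P_1 as base: P_1P_2 = (-20, -16, 32), P_1P_3 = (17, 73, -47), P_1P_4 = (0, 31, -9).
P_1P_3 × P_1P_4 = (800, 153, 527).
P_1P_2 · (P_1P_3 × P_1P_4) = -1584.
Since -1584 ≠ 0, the four points are not coplanar.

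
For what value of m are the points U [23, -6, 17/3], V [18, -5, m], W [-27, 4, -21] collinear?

3

Direction UW = (-50, 10, -80/3). From the x-coordinate of V, the parameter along the line is τ = (18 − 23)/(-50) = 1/10.
Then m = 17/3 + 1/10·(-80/3) = 3.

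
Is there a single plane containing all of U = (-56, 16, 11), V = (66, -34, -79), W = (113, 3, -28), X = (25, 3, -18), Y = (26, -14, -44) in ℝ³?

The plane through U, V, W has normal n = UV × UW = (780, -10452, 6864) and equation n·P = -135408.
Checking the remaining points: n·X = -135408, n·Y = -135408.
All equal -135408, so all 5 points lie in one plane.

Yes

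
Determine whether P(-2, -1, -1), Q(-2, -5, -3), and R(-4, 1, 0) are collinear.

PQ = (0, -4, -2), PR = (-2, 2, 1).
PQ × PR = (0, 4, -8).
The cross product is nonzero, so the points do not lie on one line.

No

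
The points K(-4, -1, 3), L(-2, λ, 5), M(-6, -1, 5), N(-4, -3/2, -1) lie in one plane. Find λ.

Normal to plane KMN: n = (1, -8, 1); plane equation n·P = 7.
Requiring n·L = 7: (-8)λ + (3) = 7.
So λ = -1/2.

-1/2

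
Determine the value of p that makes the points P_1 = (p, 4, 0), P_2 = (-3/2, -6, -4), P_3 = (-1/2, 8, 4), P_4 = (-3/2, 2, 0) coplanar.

The points are coplanar iff P_1P_2 · (P_1P_3 × P_1P_4) = 0.
Expanding, this is linear in p: (8)p + (20) = 0.
So p = -5/2.

-5/2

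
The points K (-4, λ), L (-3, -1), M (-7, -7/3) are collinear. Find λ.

-4/3

The three points are collinear iff det[KL; KM] = 0.
This determinant is linear in λ: (-4)λ + (-16/3) = 0, so λ = -4/3.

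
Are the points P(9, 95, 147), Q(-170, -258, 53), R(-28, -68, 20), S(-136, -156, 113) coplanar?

The four points are coplanar iff the 3×3 determinant with rows PQ, PR, PS is zero.
Rows: (-179, -353, -94), (-37, -163, -127), (-145, -251, -34).
Expanding along the first row: (-179)(-26335) − (-353)(-17157) + (-94)(-14348) = 6256.
Nonzero ⇒ not coplanar.

No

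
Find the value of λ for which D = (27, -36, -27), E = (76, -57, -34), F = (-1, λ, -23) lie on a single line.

Direction DE = (49, -21, -7). From the x-coordinate of F, the parameter along the line is τ = (-1 − 27)/49 = -4/7.
Then λ = (-36) + (-4/7)·(-21) = -24.

-24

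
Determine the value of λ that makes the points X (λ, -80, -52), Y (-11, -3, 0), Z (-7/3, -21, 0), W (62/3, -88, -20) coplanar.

The points are coplanar iff XY · (XZ × XW) = 0.
Expanding, this is linear in λ: (-360)λ + (720) = 0.
So λ = 2.

2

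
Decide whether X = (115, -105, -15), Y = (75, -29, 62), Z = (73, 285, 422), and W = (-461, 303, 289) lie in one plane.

No

The four points are coplanar iff the 3×3 determinant with rows XY, XZ, XW is zero.
Rows: (-40, 76, 77), (-42, 390, 437), (-576, 408, 304).
Expanding along the first row: (-40)(-59736) − (76)(238944) + (77)(207504) = 207504.
Nonzero ⇒ not coplanar.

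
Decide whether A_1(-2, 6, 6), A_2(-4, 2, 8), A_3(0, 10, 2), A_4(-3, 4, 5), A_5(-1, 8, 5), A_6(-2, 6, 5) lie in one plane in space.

Yes

The plane through A_1, A_2, A_3 has normal n = A_1A_2 × A_1A_3 = (8, -4, 0) and equation n·P = -40.
Checking the remaining points: n·A_4 = -40, n·A_5 = -40, n·A_6 = -40.
All equal -40, so all 6 points lie in one plane.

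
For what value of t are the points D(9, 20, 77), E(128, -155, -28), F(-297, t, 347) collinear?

470

Direction DE = (119, -175, -105). From the x-coordinate of F, the parameter along the line is τ = (-297 − 9)/119 = -18/7.
Then t = 20 + (-18/7)·(-175) = 470.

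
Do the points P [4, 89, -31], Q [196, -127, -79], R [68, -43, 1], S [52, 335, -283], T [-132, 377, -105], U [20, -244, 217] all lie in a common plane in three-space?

The plane through P, Q, R has normal n = PQ × PR = (-13248, -9216, -11520) and equation n·X = -516096.
Checking the remaining points: n·S = -516096, n·T = -516096, n·U = -516096.
All equal -516096, so all 6 points lie in one plane.

Yes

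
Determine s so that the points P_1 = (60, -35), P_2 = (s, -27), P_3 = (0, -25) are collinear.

12

The three points are collinear iff det[P_1P_2; P_1P_3] = 0.
This determinant is linear in s: (10)s + (-120) = 0, so s = 12.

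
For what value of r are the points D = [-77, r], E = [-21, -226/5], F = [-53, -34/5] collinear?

The three points are collinear iff det[DE; DF] = 0.
This determinant is linear in r: (-32)r + (704) = 0, so r = 22.

22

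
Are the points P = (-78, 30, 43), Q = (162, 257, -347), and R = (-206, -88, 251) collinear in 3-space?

No

PQ = (240, 227, -390), PR = (-128, -118, 208).
Comparing components 2 and 3: (227)(208) − (-390)(-118) = 1196 ≠ 0, so PQ and PR are not parallel and the points are not collinear.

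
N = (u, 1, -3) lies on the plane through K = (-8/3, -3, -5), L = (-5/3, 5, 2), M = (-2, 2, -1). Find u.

-2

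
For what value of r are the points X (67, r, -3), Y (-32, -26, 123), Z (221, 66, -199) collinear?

Direction YZ = (253, 92, -322). From the x-coordinate of X, the parameter along the line is τ = (67 − (-32))/253 = 9/23.
Then r = (-26) + 9/23·(92) = 10.

10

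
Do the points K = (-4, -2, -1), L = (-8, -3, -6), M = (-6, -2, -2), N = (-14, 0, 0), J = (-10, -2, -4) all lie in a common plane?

Yes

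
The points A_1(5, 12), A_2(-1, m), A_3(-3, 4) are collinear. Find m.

6

Collinearity: (A_2 − A_1) must be parallel to (A_3 − A_1) = (-8, -8).
Cross-multiplying the components: (m − 12)·(-8) = (-6)·(-8).
Solving gives m = 6.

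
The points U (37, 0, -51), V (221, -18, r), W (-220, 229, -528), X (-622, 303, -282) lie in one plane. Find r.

Normal to plane UWX: n = (91632, 254976, 73040); plane equation n·P = -334656.
Requiring n·V = -334656: (73040)r + (15661104) = -334656.
So r = -219.

-219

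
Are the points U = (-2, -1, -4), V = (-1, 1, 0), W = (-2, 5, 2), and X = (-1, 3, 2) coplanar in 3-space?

With U as base: UV = (1, 2, 4), UW = (0, 6, 6), UX = (1, 4, 6).
UW × UX = (12, 6, -6).
UV · (UW × UX) = 0.
The scalar triple product vanishes, so the four points are coplanar.

Yes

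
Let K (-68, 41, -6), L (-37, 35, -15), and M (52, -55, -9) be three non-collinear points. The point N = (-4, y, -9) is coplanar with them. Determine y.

-7

A normal to the plane is n = KL × KM = (-846, -987, -2256).
N lies in the plane iff n · KN = 0.
This gives (-987)y + (-6909) = 0, so y = -7.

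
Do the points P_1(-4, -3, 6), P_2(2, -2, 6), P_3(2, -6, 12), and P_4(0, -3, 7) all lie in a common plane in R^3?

The four points are coplanar iff the 3×3 determinant with rows P_1P_2, P_1P_3, P_1P_4 is zero.
Rows: (6, 1, 0), (6, -3, 6), (4, 0, 1).
Expanding along the first row: (6)(-3) − (1)(-18) + (0)(12) = 0.
Zero determinant ⇒ coplanar.

Yes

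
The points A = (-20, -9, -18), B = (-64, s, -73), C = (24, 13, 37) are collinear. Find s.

-31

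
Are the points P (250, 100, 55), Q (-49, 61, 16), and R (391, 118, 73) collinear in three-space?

PQ = (-299, -39, -39), PR = (141, 18, 18).
PQ × PR = (0, -117, 117).
The cross product is nonzero, so the points do not lie on one line.

No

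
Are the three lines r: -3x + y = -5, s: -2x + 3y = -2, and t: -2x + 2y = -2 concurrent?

The three lines meet at one point iff the augmented coefficient matrix [aᵢ bᵢ cᵢ] has rank < 3, i.e. its determinant vanishes.
Here the determinant is -4.
Nonzero, so no common point exists.

No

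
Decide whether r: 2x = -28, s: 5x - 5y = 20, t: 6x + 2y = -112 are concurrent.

Intersecting r and s: solving the 2×2 system gives (x, y) = (-14, -18).
Substitute into t: (6)(-14) + (2)(-18) = -120.
But t requires -112 ≠ -120, so the three lines have no common point.

No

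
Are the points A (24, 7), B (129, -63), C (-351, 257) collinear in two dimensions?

AB = (105, -70), AC = (-375, 250).
det[AB; AC] = (105)(250) − (-70)(-375) = 0.
The determinant is zero, so the points are collinear.

Yes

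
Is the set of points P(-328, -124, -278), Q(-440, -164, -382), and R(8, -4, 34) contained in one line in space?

PQ = (-112, -40, -104), PR = (336, 120, 312).
PQ × PR = (0, 0, 0).
The cross product vanishes, so the three points are collinear.

Yes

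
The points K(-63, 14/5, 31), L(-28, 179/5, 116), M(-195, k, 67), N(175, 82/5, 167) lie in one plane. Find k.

242/5

Normal to plane KLN: n = (3332, 15470, -7378); plane equation n·P = -395318.
Requiring n·M = -395318: (15470)k + (-1144066) = -395318.
So k = 242/5.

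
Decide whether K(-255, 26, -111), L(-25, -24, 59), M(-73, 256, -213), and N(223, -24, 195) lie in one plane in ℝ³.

Yes

The four points are coplanar iff the 3×3 determinant with rows KL, KM, KN is zero.
Rows: (230, -50, 170), (182, 230, -102), (478, -50, 306).
Expanding along the first row: (230)(65280) − (-50)(104448) + (170)(-119040) = 0.
Zero determinant ⇒ coplanar.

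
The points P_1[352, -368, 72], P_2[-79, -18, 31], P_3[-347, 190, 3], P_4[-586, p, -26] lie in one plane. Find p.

360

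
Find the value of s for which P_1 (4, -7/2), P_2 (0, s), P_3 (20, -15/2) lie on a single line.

-5/2

Collinearity: (P_2 − P_1) must be parallel to (P_3 − P_1) = (16, -4).
Cross-multiplying the components: (s − (-7/2))·(16) = (-4)·(-4).
Solving gives s = -5/2.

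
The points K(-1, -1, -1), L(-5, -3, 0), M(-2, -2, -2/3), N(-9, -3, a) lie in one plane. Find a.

Normal to plane KLM: n = (1/3, 1/3, 2); plane equation n·P = -8/3.
Requiring n·N = -8/3: (2)a + (-4) = -8/3.
So a = 2/3.

2/3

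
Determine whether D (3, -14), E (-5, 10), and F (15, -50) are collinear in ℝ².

DE = (-8, 24), DF = (12, -36).
Twice the signed area of △DEF is (-8)(-36) − (24)(12) = 0.
The triangle is degenerate (zero area), so the points are collinear.

Yes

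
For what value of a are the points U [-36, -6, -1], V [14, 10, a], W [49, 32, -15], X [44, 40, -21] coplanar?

-5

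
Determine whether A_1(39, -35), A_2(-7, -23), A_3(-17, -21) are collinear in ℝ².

A_1A_2 = (-46, 12), A_1A_3 = (-56, 14).
det[A_1A_2; A_1A_3] = (-46)(14) − (12)(-56) = 28.
The determinant is nonzero, so they are not collinear.

No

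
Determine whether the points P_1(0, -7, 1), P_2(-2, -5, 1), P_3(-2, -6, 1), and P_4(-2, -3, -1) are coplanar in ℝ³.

No

The four points are coplanar iff the 3×3 determinant with rows P_1P_2, P_1P_3, P_1P_4 is zero.
Rows: (-2, 2, 0), (-2, 1, 0), (-2, 4, -2).
Expanding along the first row: (-2)(-2) − (2)(4) + (0)(-6) = -4.
Nonzero ⇒ not coplanar.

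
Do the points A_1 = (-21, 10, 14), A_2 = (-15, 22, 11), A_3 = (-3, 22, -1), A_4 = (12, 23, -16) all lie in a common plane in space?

No

With A_1 as base: A_1A_2 = (6, 12, -3), A_1A_3 = (18, 12, -15), A_1A_4 = (33, 13, -30).
A_1A_3 × A_1A_4 = (-165, 45, -162).
A_1A_2 · (A_1A_3 × A_1A_4) = 36.
Since 36 ≠ 0, the four points are not coplanar.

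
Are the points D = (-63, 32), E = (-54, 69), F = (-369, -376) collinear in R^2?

No

DE = (9, 37), DF = (-306, -408).
Twice the signed area of △DEF is (9)(-408) − (37)(-306) = 7650.
The area is nonzero, so the three points are not collinear.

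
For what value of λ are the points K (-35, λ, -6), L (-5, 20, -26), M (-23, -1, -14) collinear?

-15

Collinearity requires KL × KM = 0; each component is linear in λ.
The x-component gives (-12)λ + (-180) = 0, so λ = -15.
The remaining components then also vanish.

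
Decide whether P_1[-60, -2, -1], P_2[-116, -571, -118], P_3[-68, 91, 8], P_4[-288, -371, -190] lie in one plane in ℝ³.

Yes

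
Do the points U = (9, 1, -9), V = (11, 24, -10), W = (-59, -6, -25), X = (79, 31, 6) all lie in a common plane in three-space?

Yes

A normal to the plane through U, V, W is n = UV × UW = (-375, 100, 1550).
The plane has equation n·P = -17225. For X: n·X = -17225.
Equal, so X lies in the plane and all four are coplanar.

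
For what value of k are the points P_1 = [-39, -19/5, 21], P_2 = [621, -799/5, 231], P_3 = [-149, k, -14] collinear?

111/5

Direction P_1P_2 = (660, -156, 210). From the x-coordinate of P_3, the parameter along the line is τ = (-149 − (-39))/660 = -1/6.
Then k = (-19/5) + (-1/6)·(-156) = 111/5.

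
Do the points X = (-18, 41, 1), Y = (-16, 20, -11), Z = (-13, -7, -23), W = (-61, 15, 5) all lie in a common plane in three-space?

No

The four points are coplanar iff the 3×3 determinant with rows XY, XZ, XW is zero.
Rows: (2, -21, -12), (5, -48, -24), (-43, -26, 4).
Expanding along the first row: (2)(-816) − (-21)(-1012) + (-12)(-2194) = 3444.
Nonzero ⇒ not coplanar.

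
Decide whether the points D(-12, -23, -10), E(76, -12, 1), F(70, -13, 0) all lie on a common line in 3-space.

No

DE = (88, 11, 11), DF = (82, 10, 10).
DE × DF = (0, 22, -22).
The cross product is nonzero, so the points do not lie on one line.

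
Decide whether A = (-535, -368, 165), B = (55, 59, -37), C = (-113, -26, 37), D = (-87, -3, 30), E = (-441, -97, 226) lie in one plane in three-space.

No

The plane through A, B, C has normal n = AB × AC = (14428, -9724, 21586) and equation n·P = -578858.
Checking the remaining points: n·D = -578484, n·E = -541084.
Since n·D = -578484 ≠ -578858, D is off the plane and the points are not all coplanar.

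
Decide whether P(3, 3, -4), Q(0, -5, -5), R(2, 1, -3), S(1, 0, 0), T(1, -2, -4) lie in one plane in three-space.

Yes

The plane through P, Q, R has normal n = PQ × PR = (-10, 4, -2) and equation n·X = -10.
Checking the remaining points: n·S = -10, n·T = -10.
All equal -10, so all 5 points lie in one plane.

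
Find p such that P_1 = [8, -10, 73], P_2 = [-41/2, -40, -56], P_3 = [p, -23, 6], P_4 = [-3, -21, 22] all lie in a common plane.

-6

Normal to plane P_1P_2P_4: n = (111, -69/2, -33/2); plane equation n·P = 57/2.
Requiring n·P_3 = 57/2: (111)p + (1389/2) = 57/2.
So p = -6.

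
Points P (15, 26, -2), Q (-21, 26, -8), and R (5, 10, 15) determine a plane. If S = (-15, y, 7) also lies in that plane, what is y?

14

A normal to the plane is n = PQ × PR = (-96, 672, 576).
S lies in the plane iff n · PS = 0.
This gives (672)y + (-9408) = 0, so y = 14.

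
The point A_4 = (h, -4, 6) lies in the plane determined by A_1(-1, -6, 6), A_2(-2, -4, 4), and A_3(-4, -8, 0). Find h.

The plane through A_1, A_2, A_3 has equation −16x + 8z = 64.
Substituting A_4: (-16)h + (48) = 64, so h = -1.

-1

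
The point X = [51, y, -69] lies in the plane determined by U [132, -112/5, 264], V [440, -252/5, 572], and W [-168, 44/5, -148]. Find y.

-31/5

The plane through U, V, W has equation (9632/5)x + 34496y + (6048/5)z = -995456/5.
Substituting X: (34496)y + (14784) = -995456/5, so y = -31/5.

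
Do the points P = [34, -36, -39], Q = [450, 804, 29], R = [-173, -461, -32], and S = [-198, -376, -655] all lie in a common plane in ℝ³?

No

A normal to the plane through P, Q, R is n = PQ × PR = (34780, -16988, -2920).
The plane has equation n·X = 1907968. For S: n·S = 1413648.
1413648 ≠ 1907968, so S is off the plane.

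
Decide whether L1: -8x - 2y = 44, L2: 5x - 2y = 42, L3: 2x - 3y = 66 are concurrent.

Lines aᵢx + bᵢy = cᵢ with pairwise distinct directions are concurrent exactly when det[aᵢ bᵢ cᵢ] = 0.
Here the determinant is 56.
Nonzero, so no common point exists.

No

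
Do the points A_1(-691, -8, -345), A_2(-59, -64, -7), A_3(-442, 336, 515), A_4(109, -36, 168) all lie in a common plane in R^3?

The four points are coplanar iff the 3×3 determinant with rows A_1A_2, A_1A_3, A_1A_4 is zero.
Rows: (632, -56, 338), (249, 344, 860), (800, -28, 513).
Expanding along the first row: (632)(200552) − (-56)(-560263) + (338)(-282172) = 0.
Zero determinant ⇒ coplanar.

Yes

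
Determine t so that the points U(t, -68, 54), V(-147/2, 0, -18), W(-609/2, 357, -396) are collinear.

-59/2

Collinearity requires UV × UW = 0; each component is linear in t.
The y-component gives (-378)t + (-11151) = 0, so t = -59/2.
The remaining components then also vanish.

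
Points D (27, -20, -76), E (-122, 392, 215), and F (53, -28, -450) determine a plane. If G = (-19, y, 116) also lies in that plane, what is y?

87

A normal to the plane is n = DE × DF = (-151760, -48160, -9520).
G lies in the plane iff n · DG = 0.
This gives (-48160)y + (4189920) = 0, so y = 87.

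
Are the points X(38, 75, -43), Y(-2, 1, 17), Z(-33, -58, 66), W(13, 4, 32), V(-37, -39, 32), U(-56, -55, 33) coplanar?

The plane through X, Y, Z has normal n = XY × XZ = (-86, 100, 66) and equation n·P = 1394.
Checking the remaining points: n·W = 1394, n·V = 1394, n·U = 1494.
Since n·U = 1494 ≠ 1394, U is off the plane and the points are not all coplanar.

No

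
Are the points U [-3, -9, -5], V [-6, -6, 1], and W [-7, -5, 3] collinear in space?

Yes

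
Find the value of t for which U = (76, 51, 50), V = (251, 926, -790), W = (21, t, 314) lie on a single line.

-224

Direction UV = (175, 875, -840). From the x-coordinate of W, the parameter along the line is τ = (21 − 76)/175 = -11/35.
Then t = 51 + (-11/35)·(875) = -224.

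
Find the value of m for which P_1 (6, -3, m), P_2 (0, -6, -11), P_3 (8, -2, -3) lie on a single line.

-5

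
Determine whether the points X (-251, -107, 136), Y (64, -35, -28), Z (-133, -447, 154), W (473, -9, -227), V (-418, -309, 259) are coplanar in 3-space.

No

The plane through X, Y, Z has normal n = XY × XZ = (-54464, -25022, -115596) and equation n·P = 626762.
Checking the remaining points: n·W = 704018, n·V = 558386.
Since n·W = 704018 ≠ 626762, W is off the plane and the points are not all coplanar.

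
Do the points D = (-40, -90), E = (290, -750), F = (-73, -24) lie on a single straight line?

Yes

DE = (330, -660), DF = (-33, 66).
Twice the signed area of △DEF is (330)(66) − (-660)(-33) = 0.
The triangle is degenerate (zero area), so the points are collinear.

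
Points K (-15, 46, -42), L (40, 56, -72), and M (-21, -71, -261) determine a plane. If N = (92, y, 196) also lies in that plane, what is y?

220

A normal to the plane is n = KL × KM = (-5700, 12225, -6375).
N lies in the plane iff n · KN = 0.
This gives (12225)y + (-2689500) = 0, so y = 220.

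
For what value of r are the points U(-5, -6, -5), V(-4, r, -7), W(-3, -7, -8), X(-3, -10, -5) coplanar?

Normal to plane UWX: n = (-12, -6, -6); plane equation n·P = 126.
Requiring n·V = 126: (-6)r + (90) = 126.
So r = -6.

-6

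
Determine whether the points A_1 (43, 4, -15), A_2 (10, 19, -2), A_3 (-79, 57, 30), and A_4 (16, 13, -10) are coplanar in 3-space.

The four points are coplanar iff the 3×3 determinant with rows A_1A_2, A_1A_3, A_1A_4 is zero.
Rows: (-33, 15, 13), (-122, 53, 45), (-27, 9, 5).
Expanding along the first row: (-33)(-140) − (15)(605) + (13)(333) = -126.
Nonzero ⇒ not coplanar.

No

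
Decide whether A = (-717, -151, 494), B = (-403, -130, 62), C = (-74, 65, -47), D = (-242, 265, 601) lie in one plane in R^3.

No

The four points are coplanar iff the 3×3 determinant with rows AB, AC, AD is zero.
Rows: (314, 21, -432), (643, 216, -541), (475, 416, 107).
Expanding along the first row: (314)(248168) − (21)(325776) + (-432)(164888) = -148160.
Nonzero ⇒ not coplanar.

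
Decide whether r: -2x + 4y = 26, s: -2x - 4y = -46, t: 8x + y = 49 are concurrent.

Yes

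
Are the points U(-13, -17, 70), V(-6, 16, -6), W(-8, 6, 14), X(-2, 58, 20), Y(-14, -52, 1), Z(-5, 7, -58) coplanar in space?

No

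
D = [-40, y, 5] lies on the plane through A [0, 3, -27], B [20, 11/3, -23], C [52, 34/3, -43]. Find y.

A normal to the plane is n = AB × AC = (-44, 528, 132).
D lies in the plane iff n · AD = 0.
This gives (528)y + (4400) = 0, so y = -25/3.

-25/3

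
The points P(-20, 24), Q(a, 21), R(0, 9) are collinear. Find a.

The three points are collinear iff det[PQ; PR] = 0.
This determinant is linear in a: (-15)a + (-240) = 0, so a = -16.

-16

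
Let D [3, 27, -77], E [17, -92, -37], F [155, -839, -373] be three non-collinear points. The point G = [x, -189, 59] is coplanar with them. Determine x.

A normal to the plane is n = DE × DF = (69864, 10224, 5964).
G lies in the plane iff n · DG = 0.
This gives (69864)x + (-1606872) = 0, so x = 23.

23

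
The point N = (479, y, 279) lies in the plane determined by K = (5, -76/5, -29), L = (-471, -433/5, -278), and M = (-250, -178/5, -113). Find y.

388/5

The plane through K, L, M has equation 918x + 23511y − (42483/5)z = -531879/5.
Substituting N: (23511)y + (-9654147/5) = -531879/5, so y = 388/5.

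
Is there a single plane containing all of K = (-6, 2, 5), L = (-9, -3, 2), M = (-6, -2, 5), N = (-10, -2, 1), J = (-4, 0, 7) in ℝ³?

Yes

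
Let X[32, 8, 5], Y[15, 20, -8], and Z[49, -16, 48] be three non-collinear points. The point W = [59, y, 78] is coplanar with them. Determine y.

-32

The plane through X, Y, Z has equation 204x + 510y + 204z = 11628.
Substituting W: (510)y + (27948) = 11628, so y = -32.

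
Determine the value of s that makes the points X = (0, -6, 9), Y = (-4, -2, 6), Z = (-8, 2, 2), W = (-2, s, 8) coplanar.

Normal to plane XYZ: n = (-4, -4, 0); plane equation n·P = 24.
Requiring n·W = 24: (-4)s + (8) = 24.
So s = -4.

-4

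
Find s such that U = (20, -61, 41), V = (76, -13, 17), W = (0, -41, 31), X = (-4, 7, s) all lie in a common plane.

7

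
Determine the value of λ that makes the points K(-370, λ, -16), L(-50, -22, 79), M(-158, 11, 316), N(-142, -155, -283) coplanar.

-152

The points are coplanar iff KL · (KM × KN) = 0.
Expanding, this is linear in λ: (60900)λ + (9256800) = 0.
So λ = -152.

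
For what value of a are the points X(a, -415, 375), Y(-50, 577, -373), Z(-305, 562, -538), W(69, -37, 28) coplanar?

The points are coplanar iff XY · (XZ × XW) = 0.
Expanding, this is linear in a: (107325)a + (-31124250) = 0.
So a = 290.

290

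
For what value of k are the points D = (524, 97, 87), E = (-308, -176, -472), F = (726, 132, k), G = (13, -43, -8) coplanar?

-58

Normal to plane DEG: n = (-52325, 206609, -23023); plane equation n·P = -9380228.
Requiring n·F = -9380228: (-23023)k + (-10715562) = -9380228.
So k = -58.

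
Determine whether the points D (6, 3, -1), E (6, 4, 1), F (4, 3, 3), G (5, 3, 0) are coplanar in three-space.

The four points are coplanar iff the 3×3 determinant with rows DE, DF, DG is zero.
Rows: (0, 1, 2), (-2, 0, 4), (-1, 0, 1).
Expanding along the first row: (0)(0) − (1)(2) + (2)(0) = -2.
Nonzero ⇒ not coplanar.

No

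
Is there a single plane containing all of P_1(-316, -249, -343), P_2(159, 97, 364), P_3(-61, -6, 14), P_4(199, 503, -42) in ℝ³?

No

A normal to the plane through P_1, P_2, P_3 is n = P_1P_2 × P_1P_3 = (-48279, 10710, 27195).
The plane has equation n·P = 3261489. For P_4: n·P_4 = -5362581.
-5362581 ≠ 3261489, so P_4 is off the plane.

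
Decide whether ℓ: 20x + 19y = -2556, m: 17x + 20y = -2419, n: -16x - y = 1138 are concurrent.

No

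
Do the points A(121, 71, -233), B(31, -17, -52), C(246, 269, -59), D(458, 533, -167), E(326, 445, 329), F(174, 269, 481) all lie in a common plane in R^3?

Yes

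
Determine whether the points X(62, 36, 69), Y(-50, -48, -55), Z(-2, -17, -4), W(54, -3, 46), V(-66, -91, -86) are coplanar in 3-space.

Yes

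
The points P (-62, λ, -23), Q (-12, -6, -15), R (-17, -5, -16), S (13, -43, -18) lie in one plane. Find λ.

12

The points are coplanar iff PQ · (PR × PS) = 0.
Expanding, this is linear in λ: (40)λ + (-480) = 0.
So λ = 12.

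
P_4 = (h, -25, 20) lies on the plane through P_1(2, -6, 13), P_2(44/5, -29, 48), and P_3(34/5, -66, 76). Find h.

Coplanarity requires P_1P_2 · (P_1P_3 × P_1P_4) = 0.
P_1P_2 = (34/5, -23, 35), P_1P_3 = (24/5, -60, 63); the triple product is linear in h with coefficient 651 and constant term 7812/5.
Setting it to zero: h = -12/5.

-12/5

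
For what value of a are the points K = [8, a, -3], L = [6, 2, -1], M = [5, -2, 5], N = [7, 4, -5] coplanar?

0

Coplanarity ⇔ det[KL; KM; KN] = 0.
Expanding, this is linear in a: (-2)a + (0) = 0.
So a = 0.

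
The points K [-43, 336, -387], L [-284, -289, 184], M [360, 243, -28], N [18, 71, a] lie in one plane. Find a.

-43

Coplanarity ⇔ det[KL; KM; KN] = 0.
Expanding, this is linear in a: (274288)a + (11794384) = 0.
So a = -43.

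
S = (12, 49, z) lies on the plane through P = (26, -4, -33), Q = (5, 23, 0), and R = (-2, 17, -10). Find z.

A normal to the plane is n = PQ × PR = (-72, -441, 315).
S lies in the plane iff n · PS = 0.
This gives (315)z + (-11970) = 0, so z = 38.

38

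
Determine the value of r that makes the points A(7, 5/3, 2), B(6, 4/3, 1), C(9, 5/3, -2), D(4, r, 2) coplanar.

Normal to plane ABC: n = (4/3, -6, 2/3); plane equation n·P = 2/3.
Requiring n·D = 2/3: (-6)r + (20/3) = 2/3.
So r = 1.

1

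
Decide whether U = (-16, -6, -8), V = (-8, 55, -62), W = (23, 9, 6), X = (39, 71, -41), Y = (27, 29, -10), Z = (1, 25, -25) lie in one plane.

The plane through U, V, W has normal n = UV × UW = (1664, -2218, -2259) and equation n·P = 4756.
Checking the remaining points: n·X = 37, n·Y = 3196, n·Z = 2689.
Since n·X = 37 ≠ 4756, X is off the plane and the points are not all coplanar.

No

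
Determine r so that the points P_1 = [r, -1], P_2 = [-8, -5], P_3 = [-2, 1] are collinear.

The three points are collinear iff det[P_1P_2; P_1P_3] = 0.
This determinant is linear in r: (-6)r + (-24) = 0, so r = -4.

-4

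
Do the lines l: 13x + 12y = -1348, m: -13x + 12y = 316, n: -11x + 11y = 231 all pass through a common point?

Yes

Lines aᵢx + bᵢy = cᵢ with pairwise distinct directions are concurrent exactly when det[aᵢ bᵢ cᵢ] = 0.
Here the determinant is 0.
It vanishes, so the lines are concurrent at (-64, -43).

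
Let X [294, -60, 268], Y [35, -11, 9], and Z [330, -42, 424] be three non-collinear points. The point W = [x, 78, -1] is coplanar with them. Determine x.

The plane through X, Y, Z has equation 12306x + 31080y − 6426z = 30996.
Substituting W: (12306)x + (2430666) = 30996, so x = -195.

-195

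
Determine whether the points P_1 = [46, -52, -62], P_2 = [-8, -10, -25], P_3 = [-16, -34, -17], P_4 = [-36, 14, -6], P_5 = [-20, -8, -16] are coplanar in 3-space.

No

The plane through P_1, P_2, P_3 has normal n = P_1P_2 × P_1P_3 = (1224, 136, 1632) and equation n·P = -51952.
Checking the remaining points: n·P_4 = -51952, n·P_5 = -51680.
Since n·P_5 = -51680 ≠ -51952, P_5 is off the plane and the points are not all coplanar.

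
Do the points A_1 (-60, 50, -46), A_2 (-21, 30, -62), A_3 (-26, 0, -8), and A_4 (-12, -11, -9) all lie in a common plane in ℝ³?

No

The four points are coplanar iff the 3×3 determinant with rows A_1A_2, A_1A_3, A_1A_4 is zero.
Rows: (39, -20, -16), (34, -50, 38), (48, -61, 37).
Expanding along the first row: (39)(468) − (-20)(-566) + (-16)(326) = 1716.
Nonzero ⇒ not coplanar.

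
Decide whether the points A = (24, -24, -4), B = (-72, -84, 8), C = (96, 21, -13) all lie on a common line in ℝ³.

AB = (-96, -60, 12), AC = (72, 45, -9).
Each component of AC is -3/4 times the corresponding component of AB, so AC = -3/4·AB and the points are collinear.

Yes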